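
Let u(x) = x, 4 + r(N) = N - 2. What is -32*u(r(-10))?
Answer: 512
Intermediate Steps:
r(N) = -6 + N (r(N) = -4 + (N - 2) = -4 + (-2 + N) = -6 + N)
-32*u(r(-10)) = -32*(-6 - 10) = -32*(-16) = 512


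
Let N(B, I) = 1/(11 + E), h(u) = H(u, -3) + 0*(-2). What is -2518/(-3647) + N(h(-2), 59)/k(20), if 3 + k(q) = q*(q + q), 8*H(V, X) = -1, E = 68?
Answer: 158544481/229626061 ≈ 0.69045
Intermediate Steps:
H(V, X) = -⅛ (H(V, X) = (⅛)*(-1) = -⅛)
h(u) = -⅛ (h(u) = -⅛ + 0*(-2) = -⅛ + 0 = -⅛)
N(B, I) = 1/79 (N(B, I) = 1/(11 + 68) = 1/79)
k(q) = -3 + 2*q² (k(q) = -3 + q*(q + q) = -3 + q*(2*q) = -3 + 2*q²)
-2518/(-3647) + N(h(-2), 59)/k(20) = -2518/(-3647) + 1/(79*(-3 + 2*20²)) = -2518*(-1/3647) + 1/(79*(-3 + 2*400)) = 2518/3647 + 1/(79*(-3 + 800)) = 2518/3647 + (1/79)/797 = 2518/3647 + (1/79)*(1/797) = 2518/3647 + 1/62963 = 158544481/229626061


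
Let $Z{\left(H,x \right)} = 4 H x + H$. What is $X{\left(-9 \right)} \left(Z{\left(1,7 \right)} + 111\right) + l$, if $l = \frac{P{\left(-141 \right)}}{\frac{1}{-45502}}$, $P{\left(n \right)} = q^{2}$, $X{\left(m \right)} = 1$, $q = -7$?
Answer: $-2229458$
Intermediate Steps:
$P{\left(n \right)} = 49$ ($P{\left(n \right)} = \left(-7\right)^{2} = 49$)
$Z{\left(H,x \right)} = H + 4 H x$ ($Z{\left(H,x \right)} = 4 H x + H = H + 4 H x$)
$l = -2229598$ ($l = \frac{49}{\frac{1}{-45502}} = \frac{49}{- \frac{1}{45502}} = 49 \left(-45502\right) = -2229598$)
$X{\left(-9 \right)} \left(Z{\left(1,7 \right)} + 111\right) + l = 1 \left(1 \left(1 + 4 \cdot 7\right) + 111\right) - 2229598 = 1 \left(1 \left(1 + 28\right) + 111\right) - 2229598 = 1 \left(1 \cdot 29 + 111\right) - 2229598 = 1 \left(29 + 111\right) - 2229598 = 1 \cdot 140 - 2229598 = 140 - 2229598 = -2229458$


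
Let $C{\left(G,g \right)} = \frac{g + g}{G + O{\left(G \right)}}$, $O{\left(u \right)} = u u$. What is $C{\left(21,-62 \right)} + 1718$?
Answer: $\frac{396796}{231} \approx 1717.7$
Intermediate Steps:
$O{\left(u \right)} = u^{2}$
$C{\left(G,g \right)} = \frac{2 g}{G + G^{2}}$ ($C{\left(G,g \right)} = \frac{g + g}{G + G^{2}} = \frac{2 g}{G + G^{2}}$)
$C{\left(21,-62 \right)} + 1718 = 2 \left(-62\right) \frac{1}{21} \frac{1}{1 + 21} + 1718 = 2 \left(-62\right) \frac{1}{21} \cdot \frac{1}{22} + 1718 = - \frac{62}{231} + 1718 = \frac{396796}{231}$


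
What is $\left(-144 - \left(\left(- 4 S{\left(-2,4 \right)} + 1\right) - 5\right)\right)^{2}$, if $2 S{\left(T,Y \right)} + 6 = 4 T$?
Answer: $28224$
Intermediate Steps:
$S{\left(T,Y \right)} = -3 + 2 T$ ($S{\left(T,Y \right)} = -3 + \frac{4 T}{2} = -3 + 2 T$)
$\left(-144 - \left(\left(- 4 S{\left(-2,4 \right)} + 1\right) - 5\right)\right)^{2} = \left(-144 - \left(\left(- 4 \left(-3 + 2 \left(-2\right)\right) + 1\right) - 5\right)\right)^{2} = \left(-144 - \left(\left(- 4 \left(-3 - 4\right) + 1\right) - 5\right)\right)^{2} = \left(-144 - \left(\left(\left(-4\right) \left(-7\right) + 1\right) - 5\right)\right)^{2} = \left(-144 - \left(\left(28 + 1\right) - 5\right)\right)^{2} = \left(-144 - \left(29 - 5\right)\right)^{2} = \left(-144 - 24\right)^{2} = \left(-168\right)^{2} = 28224$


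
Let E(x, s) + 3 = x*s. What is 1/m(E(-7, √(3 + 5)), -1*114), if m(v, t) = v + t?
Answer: -117/13297 + 14*√2/13297 ≈ -0.0073100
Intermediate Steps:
E(x, s) = -3 + s*x (E(x, s) = -3 + x*s = -3 + s*x)
m(v, t) = t + v
1/m(E(-7, √(3 + 5)), -1*114) = 1/(-1*114 + (-3 + √(3 + 5)*(-7))) = 1/(-114 + (-3 + √8*(-7))) = 1/(-114 + (-3 + (2*√2)*(-7))) = 1/(-114 + (-3 - 14*√2)) = 1/(-117 - 14*√2)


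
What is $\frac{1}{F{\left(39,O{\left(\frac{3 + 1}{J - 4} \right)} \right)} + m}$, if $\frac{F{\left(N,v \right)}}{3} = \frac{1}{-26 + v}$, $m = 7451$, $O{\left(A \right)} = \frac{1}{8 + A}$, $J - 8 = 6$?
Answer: $\frac{1087}{8099111} \approx 0.00013421$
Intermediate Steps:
$J = 14$ ($J = 8 + 6 = 14$)
$F{\left(N,v \right)} = \frac{3}{-26 + v}$
$\frac{1}{F{\left(39,O{\left(\frac{3 + 1}{J - 4} \right)} \right)} + m} = \frac{1}{\frac{3}{-26 + \frac{1}{8 + \frac{3 + 1}{14 - 4}}} + 7451} = \frac{1}{\frac{3}{-26 + \frac{1}{8 + \frac{4}{10}}} + 7451} = \frac{1}{\frac{3}{-26 + \frac{1}{8 + 4 \cdot \frac{1}{10}}} + 7451} = \frac{1}{\frac{3}{-26 + \frac{1}{8 + \frac{2}{5}}} + 7451} = \frac{1}{\frac{3}{-26 + \frac{1}{\frac{42}{5}}} + 7451} = \frac{1}{\frac{3}{-26 + \frac{5}{42}} + 7451} = \frac{1}{\frac{3}{- \frac{1087}{42}} + 7451} = \frac{1}{3 \left(- \frac{42}{1087}\right) + 7451} = \frac{1}{- \frac{126}{1087} + 7451} = \frac{1}{\frac{8099111}{1087}} = \frac{1087}{8099111}$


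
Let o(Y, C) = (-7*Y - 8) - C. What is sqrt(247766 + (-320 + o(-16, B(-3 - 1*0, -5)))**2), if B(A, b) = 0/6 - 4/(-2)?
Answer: 3*sqrt(32810) ≈ 543.41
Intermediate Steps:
B(A, b) = 2 (B(A, b) = 0*(1/6) - 4*(-1/2) = 0 + 2 = 2)
o(Y, C) = -8 - C - 7*Y (o(Y, C) = (-8 - 7*Y) - C = -8 - C - 7*Y)
sqrt(247766 + (-320 + o(-16, B(-3 - 1*0, -5)))**2) = sqrt(247766 + (-320 + (-8 - 1*2 - 7*(-16)))**2) = sqrt(247766 + (-320 + (-8 - 2 + 112))**2) = sqrt(247766 + (-320 + 102)**2) = sqrt(247766 + (-218)**2) = sqrt(247766 + 47524) = sqrt(295290) = 3*sqrt(32810)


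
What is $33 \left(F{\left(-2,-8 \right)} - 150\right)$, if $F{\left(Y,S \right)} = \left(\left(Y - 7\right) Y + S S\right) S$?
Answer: $-26598$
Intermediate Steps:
$F{\left(Y,S \right)} = S \left(S^{2} + Y \left(-7 + Y\right)\right)$ ($F{\left(Y,S \right)} = \left(\left(-7 + Y\right) Y + S^{2}\right) S = \left(Y \left(-7 + Y\right) + S^{2}\right) S = \left(S^{2} + Y \left(-7 + Y\right)\right) S = S \left(S^{2} + Y \left(-7 + Y\right)\right)$)
$33 \left(F{\left(-2,-8 \right)} - 150\right) = 33 \left(- 8 \left(\left(-8\right)^{2} + \left(-2\right)^{2} - -14\right) - 150\right) = 33 \left(- 8 \left(64 + 4 + 14\right) - 150\right) = 33 \left(\left(-8\right) 82 - 150\right) = 33 \left(-656 - 150\right) = 33 \left(-806\right) = -26598$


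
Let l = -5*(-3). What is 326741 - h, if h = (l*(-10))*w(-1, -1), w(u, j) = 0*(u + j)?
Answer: 326741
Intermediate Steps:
w(u, j) = 0 (w(u, j) = 0*(j + u) = 0)
l = 15
h = 0 (h = (15*(-10))*0 = -150*0 = 0)
326741 - h = 326741 - 1*0 = 326741 + 0 = 326741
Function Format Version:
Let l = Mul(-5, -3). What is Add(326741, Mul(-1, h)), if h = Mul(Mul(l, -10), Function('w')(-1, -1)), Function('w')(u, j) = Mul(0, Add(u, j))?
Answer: 326741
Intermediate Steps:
Function('w')(u, j) = 0 (Function('w')(u, j) = Mul(0, Add(j, u)) = 0)
l = 15
h = 0 (h = Mul(Mul(15, -10), 0) = Mul(-150, 0) = 0)
Add(326741, Mul(-1, h)) = Add(326741, Mul(-1, 0)) = Add(326741, 0) = 326741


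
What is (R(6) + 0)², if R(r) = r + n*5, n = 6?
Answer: 1296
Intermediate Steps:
R(r) = 30 + r (R(r) = r + 6*5 = r + 30 = 30 + r)
(R(6) + 0)² = ((30 + 6) + 0)² = (36 + 0)² = 36² = 1296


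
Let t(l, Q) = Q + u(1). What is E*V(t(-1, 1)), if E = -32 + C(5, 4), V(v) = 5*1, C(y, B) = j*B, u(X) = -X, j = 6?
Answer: -40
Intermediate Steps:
C(y, B) = 6*B
t(l, Q) = -1 + Q (t(l, Q) = Q - 1*1 = Q - 1 = -1 + Q)
V(v) = 5
E = -8 (E = -32 + 6*4 = -32 + 24 = -8)
E*V(t(-1, 1)) = -8*5 = -40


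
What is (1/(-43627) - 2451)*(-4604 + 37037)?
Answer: -3468053489874/43627 ≈ -7.9493e+7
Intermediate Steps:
(1/(-43627) - 2451)*(-4604 + 37037) = (-1/43627 - 2451)*32433 = -106929778/43627*32433 = -3468053489874/43627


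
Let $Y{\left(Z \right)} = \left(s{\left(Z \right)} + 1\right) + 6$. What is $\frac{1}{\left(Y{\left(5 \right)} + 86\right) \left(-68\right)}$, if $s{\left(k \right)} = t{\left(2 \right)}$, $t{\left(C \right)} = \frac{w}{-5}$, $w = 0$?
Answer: $- \frac{1}{6324} \approx -0.00015813$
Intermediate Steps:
$t{\left(C \right)} = 0$ ($t{\left(C \right)} = \frac{0}{-5} = 0 \left(- \frac{1}{5}\right) = 0$)
$s{\left(k \right)} = 0$
$Y{\left(Z \right)} = 7$ ($Y{\left(Z \right)} = \left(0 + 1\right) + 6 = 1 + 6 = 7$)
$\frac{1}{\left(Y{\left(5 \right)} + 86\right) \left(-68\right)} = \frac{1}{\left(7 + 86\right) \left(-68\right)} = \frac{1}{93 \left(-68\right)} = \frac{1}{-6324} = - \frac{1}{6324}$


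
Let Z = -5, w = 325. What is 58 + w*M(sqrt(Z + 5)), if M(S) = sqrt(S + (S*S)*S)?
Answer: 58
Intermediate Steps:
M(S) = sqrt(S + S**3) (M(S) = sqrt(S + S**2*S) = sqrt(S + S**3))
58 + w*M(sqrt(Z + 5)) = 58 + 325*sqrt(sqrt(-5 + 5) + (sqrt(-5 + 5))**3) = 58 + 325*sqrt(sqrt(0) + (sqrt(0))**3) = 58 + 325*sqrt(0 + 0**3) = 58 + 325*sqrt(0 + 0) = 58 + 325*sqrt(0) = 58 + 325*0 = 58 + 0 = 58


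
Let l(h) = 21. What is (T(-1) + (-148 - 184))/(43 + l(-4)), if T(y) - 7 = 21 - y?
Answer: -303/64 ≈ -4.7344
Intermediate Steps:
T(y) = 28 - y (T(y) = 7 + (21 - y) = 28 - y)
(T(-1) + (-148 - 184))/(43 + l(-4)) = ((28 - 1*(-1)) + (-148 - 184))/(43 + 21) = ((28 + 1) - 332)/64 = (29 - 332)*(1/64) = -303*1/64 = -303/64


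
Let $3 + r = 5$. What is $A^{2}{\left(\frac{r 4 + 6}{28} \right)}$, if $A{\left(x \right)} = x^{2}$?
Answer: $\frac{1}{16} \approx 0.0625$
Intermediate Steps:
$r = 2$ ($r = -3 + 5 = 2$)
$A^{2}{\left(\frac{r 4 + 6}{28} \right)} = \left(\left(\frac{2 \cdot 4 + 6}{28}\right)^{2}\right)^{2} = \left(\left(\left(8 + 6\right) \frac{1}{28}\right)^{2}\right)^{2} = \left(\left(14 \cdot \frac{1}{28}\right)^{2}\right)^{2} = \left(\left(\frac{1}{2}\right)^{2}\right)^{2} = \left(\frac{1}{4}\right)^{2} = \frac{1}{16}$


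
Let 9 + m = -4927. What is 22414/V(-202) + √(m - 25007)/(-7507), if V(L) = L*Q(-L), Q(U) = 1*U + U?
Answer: -11207/40804 - 3*I*√3327/7507 ≈ -0.27465 - 0.023051*I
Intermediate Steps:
Q(U) = 2*U (Q(U) = U + U = 2*U)
m = -4936 (m = -9 - 4927 = -4936)
V(L) = -2*L² (V(L) = L*(2*(-L)) = L*(-2*L) = -2*L²)
22414/V(-202) + √(m - 25007)/(-7507) = 22414/((-2*(-202)²)) + √(-4936 - 25007)/(-7507) = 22414/((-2*40804)) + √(-29943)*(-1/7507) = 22414/(-81608) + (3*I*√3327)*(-1/7507) = 22414*(-1/81608) - 3*I*√3327/7507 = -11207/40804 - 3*I*√3327/7507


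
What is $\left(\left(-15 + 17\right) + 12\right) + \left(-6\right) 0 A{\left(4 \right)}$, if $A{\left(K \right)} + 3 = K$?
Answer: $14$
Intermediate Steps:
$A{\left(K \right)} = -3 + K$
$\left(\left(-15 + 17\right) + 12\right) + \left(-6\right) 0 A{\left(4 \right)} = \left(\left(-15 + 17\right) + 12\right) + \left(-6\right) 0 \left(-3 + 4\right) = \left(2 + 12\right) + 0 \cdot 1 = 14 + 0 = 14$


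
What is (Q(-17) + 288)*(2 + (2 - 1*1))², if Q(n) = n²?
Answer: 5193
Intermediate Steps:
(Q(-17) + 288)*(2 + (2 - 1*1))² = ((-17)² + 288)*(2 + (2 - 1*1))² = (289 + 288)*(2 + (2 - 1))² = 577*(2 + 1)² = 577*3² = 577*9 = 5193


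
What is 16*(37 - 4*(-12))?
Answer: 1360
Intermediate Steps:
16*(37 - 4*(-12)) = 16*(37 + 48) = 16*85 = 1360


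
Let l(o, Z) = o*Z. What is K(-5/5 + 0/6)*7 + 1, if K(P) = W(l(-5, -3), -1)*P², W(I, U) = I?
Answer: 106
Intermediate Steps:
l(o, Z) = Z*o
K(P) = 15*P² (K(P) = (-3*(-5))*P² = 15*P²)
K(-5/5 + 0/6)*7 + 1 = (15*(-5/5 + 0/6)²)*7 + 1 = (15*(-5*⅕ + 0*(⅙))²)*7 + 1 = (15*(-1 + 0)²)*7 + 1 = (15*(-1)²)*7 + 1 = (15*1)*7 + 1 = 15*7 + 1 = 105 + 1 = 106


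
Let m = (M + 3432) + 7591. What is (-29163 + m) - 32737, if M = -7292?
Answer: -58169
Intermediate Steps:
m = 3731 (m = (-7292 + 3432) + 7591 = -3860 + 7591 = 3731)
(-29163 + m) - 32737 = (-29163 + 3731) - 32737 = -25432 - 32737 = -58169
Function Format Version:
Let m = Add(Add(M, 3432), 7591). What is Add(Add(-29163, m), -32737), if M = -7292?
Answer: -58169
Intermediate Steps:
m = 3731 (m = Add(Add(-7292, 3432), 7591) = Add(-3860, 7591) = 3731)
Add(Add(-29163, m), -32737) = Add(Add(-29163, 3731), -32737) = Add(-25432, -32737) = -58169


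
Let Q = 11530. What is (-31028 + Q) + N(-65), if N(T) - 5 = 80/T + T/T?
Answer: -253412/13 ≈ -19493.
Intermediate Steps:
N(T) = 6 + 80/T (N(T) = 5 + (80/T + T/T) = 5 + (80/T + 1) = 5 + (1 + 80/T) = 6 + 80/T)
(-31028 + Q) + N(-65) = (-31028 + 11530) + (6 + 80/(-65)) = -19498 + (6 + 80*(-1/65)) = -19498 + (6 - 16/13) = -19498 + 62/13 = -253412/13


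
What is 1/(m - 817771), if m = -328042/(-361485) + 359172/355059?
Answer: -14260944735/11662159669157363 ≈ -1.2228e-6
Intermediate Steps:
m = 27367728322/14260944735 (m = -328042*(-1/361485) + 359172*(1/355059) = 328042/361485 + 39908/39451 = 27367728322/14260944735 ≈ 1.9191)
1/(m - 817771) = 1/(27367728322/14260944735 - 817771) = 1/(-11662159669157363/14260944735) = -14260944735/11662159669157363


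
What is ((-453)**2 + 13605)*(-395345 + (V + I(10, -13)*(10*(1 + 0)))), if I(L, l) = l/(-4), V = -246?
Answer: -86553737619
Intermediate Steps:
I(L, l) = -l/4 (I(L, l) = l*(-1/4) = -l/4)
((-453)**2 + 13605)*(-395345 + (V + I(10, -13)*(10*(1 + 0)))) = ((-453)**2 + 13605)*(-395345 + (-246 + (-1/4*(-13))*(10*(1 + 0)))) = (205209 + 13605)*(-395345 + (-246 + 13*(10*1)/4)) = 218814*(-395345 + (-246 + (13/4)*10)) = 218814*(-395345 + (-246 + 65/2)) = 218814*(-395345 - 427/2) = 218814*(-791117/2) = -86553737619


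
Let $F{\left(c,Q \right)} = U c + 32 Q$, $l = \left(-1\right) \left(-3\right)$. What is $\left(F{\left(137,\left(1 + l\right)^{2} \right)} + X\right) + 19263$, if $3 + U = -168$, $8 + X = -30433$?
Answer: $-34093$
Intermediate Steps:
$X = -30441$ ($X = -8 - 30433 = -30441$)
$U = -171$ ($U = -3 - 168 = -171$)
$l = 3$
$F{\left(c,Q \right)} = - 171 c + 32 Q$
$\left(F{\left(137,\left(1 + l\right)^{2} \right)} + X\right) + 19263 = \left(\left(\left(-171\right) 137 + 32 \left(1 + 3\right)^{2}\right) - 30441\right) + 19263 = \left(\left(-23427 + 32 \cdot 4^{2}\right) - 30441\right) + 19263 = \left(\left(-23427 + 32 \cdot 16\right) - 30441\right) + 19263 = \left(\left(-23427 + 512\right) - 30441\right) + 19263 = \left(-22915 - 30441\right) + 19263 = -53356 + 19263 = -34093$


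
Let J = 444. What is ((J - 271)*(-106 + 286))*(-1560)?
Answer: -48578400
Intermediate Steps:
((J - 271)*(-106 + 286))*(-1560) = ((444 - 271)*(-106 + 286))*(-1560) = (173*180)*(-1560) = 31140*(-1560) = -48578400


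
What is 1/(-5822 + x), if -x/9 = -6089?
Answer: 1/48979 ≈ 2.0417e-5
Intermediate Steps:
x = 54801 (x = -9*(-6089) = 54801)
1/(-5822 + x) = 1/(-5822 + 54801) = 1/48979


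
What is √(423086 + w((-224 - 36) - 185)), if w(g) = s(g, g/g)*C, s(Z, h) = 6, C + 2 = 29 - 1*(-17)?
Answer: 5*√16934 ≈ 650.65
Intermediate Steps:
C = 44 (C = -2 + (29 - 1*(-17)) = -2 + (29 + 17) = -2 + 46 = 44)
w(g) = 264 (w(g) = 6*44 = 264)
√(423086 + w((-224 - 36) - 185)) = √(423086 + 264) = √423350 = 5*√16934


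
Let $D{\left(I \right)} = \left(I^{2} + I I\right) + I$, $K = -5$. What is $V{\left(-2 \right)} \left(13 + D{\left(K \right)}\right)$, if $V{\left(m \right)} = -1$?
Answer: $-58$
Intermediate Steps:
$D{\left(I \right)} = I + 2 I^{2}$ ($D{\left(I \right)} = \left(I^{2} + I^{2}\right) + I = 2 I^{2} + I = I + 2 I^{2}$)
$V{\left(-2 \right)} \left(13 + D{\left(K \right)}\right) = - (13 - 5 \left(1 + 2 \left(-5\right)\right)) = - (13 - 5 \left(1 - 10\right)) = - (13 - -45) = - (13 + 45) = \left(-1\right) 58 = -58$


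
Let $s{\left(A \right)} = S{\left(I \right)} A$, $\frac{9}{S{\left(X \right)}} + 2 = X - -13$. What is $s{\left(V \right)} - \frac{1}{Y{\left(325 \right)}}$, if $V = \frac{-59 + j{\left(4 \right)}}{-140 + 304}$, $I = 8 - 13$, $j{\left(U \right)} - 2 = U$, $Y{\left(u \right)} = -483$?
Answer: $- \frac{76469}{158424} \approx -0.48269$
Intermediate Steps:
$j{\left(U \right)} = 2 + U$
$I = -5$
$S{\left(X \right)} = \frac{9}{11 + X}$ ($S{\left(X \right)} = \frac{9}{-2 + \left(X - -13\right)} = \frac{9}{-2 + \left(X + 13\right)} = \frac{9}{-2 + \left(13 + X\right)} = \frac{9}{11 + X}$)
$V = - \frac{53}{164}$ ($V = \frac{-59 + \left(2 + 4\right)}{-140 + 304} = \frac{-59 + 6}{164} = \left(-53\right) \frac{1}{164} = - \frac{53}{164} \approx -0.32317$)
$s{\left(A \right)} = \frac{3 A}{2}$ ($s{\left(A \right)} = \frac{9}{11 - 5} A = \frac{9}{6} A = 9 \cdot \frac{1}{6} A = \frac{3 A}{2}$)
$s{\left(V \right)} - \frac{1}{Y{\left(325 \right)}} = \frac{3}{2} \left(- \frac{53}{164}\right) - \frac{1}{-483} = - \frac{159}{328} - - \frac{1}{483} = - \frac{159}{328} + \frac{1}{483} = - \frac{76469}{158424}$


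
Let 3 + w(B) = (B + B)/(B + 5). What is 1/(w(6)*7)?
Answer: -11/147 ≈ -0.074830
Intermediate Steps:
w(B) = -3 + 2*B/(5 + B) (w(B) = -3 + (B + B)/(B + 5) = -3 + (2*B)/(5 + B) = -3 + 2*B/(5 + B))
1/(w(6)*7) = 1/(((-15 - 1*6)/(5 + 6))*7) = 1/(((-15 - 6)/11)*7) = 1/(((1/11)*(-21))*7) = 1/(-21/11*7) = 1/(-147/11) = -11/147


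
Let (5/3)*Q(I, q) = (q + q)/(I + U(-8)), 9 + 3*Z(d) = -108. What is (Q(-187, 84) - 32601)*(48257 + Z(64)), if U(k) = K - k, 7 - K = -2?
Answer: -668093033586/425 ≈ -1.5720e+9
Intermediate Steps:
K = 9 (K = 7 - 1*(-2) = 7 + 2 = 9)
Z(d) = -39 (Z(d) = -3 + (⅓)*(-108) = -3 - 36 = -39)
U(k) = 9 - k
Q(I, q) = 6*q/(5*(17 + I)) (Q(I, q) = 3*((q + q)/(I + (9 - 1*(-8))))/5 = 3*((2*q)/(I + (9 + 8)))/5 = 3*((2*q)/(I + 17))/5 = 3*((2*q)/(17 + I))/5 = 3*(2*q/(17 + I))/5 = 6*q/(5*(17 + I)))
(Q(-187, 84) - 32601)*(48257 + Z(64)) = ((6/5)*84/(17 - 187) - 32601)*(48257 - 39) = ((6/5)*84/(-170) - 32601)*48218 = ((6/5)*84*(-1/170) - 32601)*48218 = (-252/425 - 32601)*48218 = -13855677/425*48218 = -668093033586/425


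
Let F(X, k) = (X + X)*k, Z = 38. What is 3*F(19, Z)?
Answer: 4332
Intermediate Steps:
F(X, k) = 2*X*k (F(X, k) = (2*X)*k = 2*X*k)
3*F(19, Z) = 3*(2*19*38) = 3*1444 = 4332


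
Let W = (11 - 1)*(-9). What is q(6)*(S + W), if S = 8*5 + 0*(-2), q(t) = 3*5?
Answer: -750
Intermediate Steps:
q(t) = 15
W = -90 (W = 10*(-9) = -90)
S = 40 (S = 40 + 0 = 40)
q(6)*(S + W) = 15*(40 - 90) = 15*(-50) = -750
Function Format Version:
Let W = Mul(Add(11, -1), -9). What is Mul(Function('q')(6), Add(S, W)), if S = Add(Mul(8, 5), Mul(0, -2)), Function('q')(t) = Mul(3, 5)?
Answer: -750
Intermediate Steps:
Function('q')(t) = 15
W = -90 (W = Mul(10, -9) = -90)
S = 40 (S = Add(40, 0) = 40)
Mul(Function('q')(6), Add(S, W)) = Mul(15, Add(40, -90)) = Mul(15, -50) = -750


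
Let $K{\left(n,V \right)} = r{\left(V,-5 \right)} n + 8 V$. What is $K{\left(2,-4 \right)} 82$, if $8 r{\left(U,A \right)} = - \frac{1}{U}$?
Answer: $- \frac{20951}{8} \approx -2618.9$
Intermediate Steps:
$r{\left(U,A \right)} = - \frac{1}{8 U}$ ($r{\left(U,A \right)} = \frac{\left(-1\right) \frac{1}{U}}{8} = - \frac{1}{8 U}$)
$K{\left(n,V \right)} = 8 V - \frac{n}{8 V}$ ($K{\left(n,V \right)} = - \frac{1}{8 V} n + 8 V = - \frac{n}{8 V} + 8 V = 8 V - \frac{n}{8 V}$)
$K{\left(2,-4 \right)} 82 = \left(8 \left(-4\right) - \frac{1}{4 \left(-4\right)}\right) 82 = \left(-32 - \frac{1}{4} \left(- \frac{1}{4}\right)\right) 82 = \left(-32 + \frac{1}{16}\right) 82 = \left(- \frac{511}{16}\right) 82 = - \frac{20951}{8}$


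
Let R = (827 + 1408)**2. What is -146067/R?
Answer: -48689/1665075 ≈ -0.029241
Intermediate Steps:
R = 4995225 (R = 2235**2 = 4995225)
-146067/R = -146067/4995225 = -146067*1/4995225 = -48689/1665075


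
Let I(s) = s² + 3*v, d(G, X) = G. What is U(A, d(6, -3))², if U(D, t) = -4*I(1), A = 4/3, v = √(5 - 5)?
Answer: 16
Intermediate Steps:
v = 0 (v = √0 = 0)
A = 4/3 (A = 4*(⅓) = 4/3 ≈ 1.3333)
I(s) = s² (I(s) = s² + 3*0 = s² + 0 = s²)
U(D, t) = -4 (U(D, t) = -4*1² = -4*1 = -4)
U(A, d(6, -3))² = (-4)² = 16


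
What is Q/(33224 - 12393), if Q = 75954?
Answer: 75954/20831 ≈ 3.6462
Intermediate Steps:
Q/(33224 - 12393) = 75954/(33224 - 12393) = 75954/20831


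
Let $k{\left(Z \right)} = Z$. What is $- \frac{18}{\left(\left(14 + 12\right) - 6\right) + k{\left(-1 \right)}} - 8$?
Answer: $- \frac{170}{19} \approx -8.9474$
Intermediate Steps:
$- \frac{18}{\left(\left(14 + 12\right) - 6\right) + k{\left(-1 \right)}} - 8 = - \frac{18}{\left(\left(14 + 12\right) - 6\right) - 1} - 8 = - \frac{18}{\left(26 - 6\right) - 1} - 8 = - \frac{18}{20 - 1} - 8 = - \frac{18}{19} - 8 = - \frac{170}{19}$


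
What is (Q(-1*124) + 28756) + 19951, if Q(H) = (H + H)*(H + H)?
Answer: 110211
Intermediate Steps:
Q(H) = 4*H² (Q(H) = (2*H)*(2*H) = 4*H²)
(Q(-1*124) + 28756) + 19951 = (4*(-1*124)² + 28756) + 19951 = (4*(-124)² + 28756) + 19951 = (4*15376 + 28756) + 19951 = (61504 + 28756) + 19951 = 90260 + 19951 = 110211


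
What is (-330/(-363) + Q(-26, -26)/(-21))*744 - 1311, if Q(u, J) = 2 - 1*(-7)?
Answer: -73419/77 ≈ -953.49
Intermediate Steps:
Q(u, J) = 9 (Q(u, J) = 2 + 7 = 9)
(-330/(-363) + Q(-26, -26)/(-21))*744 - 1311 = (-330/(-363) + 9/(-21))*744 - 1311 = (-330*(-1/363) + 9*(-1/21))*744 - 1311 = (10/11 - 3/7)*744 - 1311 = (37/77)*744 - 1311 = 27528/77 - 1311 = -73419/77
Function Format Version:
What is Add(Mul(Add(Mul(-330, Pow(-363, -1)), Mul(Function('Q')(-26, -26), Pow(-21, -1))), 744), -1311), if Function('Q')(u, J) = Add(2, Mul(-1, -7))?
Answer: Rational(-73419, 77) ≈ -953.49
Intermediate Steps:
Function('Q')(u, J) = 9 (Function('Q')(u, J) = Add(2, 7) = 9)
Add(Mul(Add(Mul(-330, Pow(-363, -1)), Mul(Function('Q')(-26, -26), Pow(-21, -1))), 744), -1311) = Add(Mul(Add(Mul(-330, Pow(-363, -1)), Mul(9, Pow(-21, -1))), 744), -1311) = Add(Mul(Add(Mul(-330, Rational(-1, 363)), Mul(9, Rational(-1, 21))), 744), -1311) = Add(Mul(Add(Rational(10, 11), Rational(-3, 7)), 744), -1311) = Add(Mul(Rational(37, 77), 744), -1311) = Add(Rational(27528, 77), -1311) = Rational(-73419, 77)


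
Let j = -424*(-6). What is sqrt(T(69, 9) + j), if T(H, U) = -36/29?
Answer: 2*sqrt(534615)/29 ≈ 50.426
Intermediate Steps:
j = 2544
T(H, U) = -36/29 (T(H, U) = -36*1/29 = -36/29)
sqrt(T(69, 9) + j) = sqrt(-36/29 + 2544) = sqrt(73740/29) = 2*sqrt(534615)/29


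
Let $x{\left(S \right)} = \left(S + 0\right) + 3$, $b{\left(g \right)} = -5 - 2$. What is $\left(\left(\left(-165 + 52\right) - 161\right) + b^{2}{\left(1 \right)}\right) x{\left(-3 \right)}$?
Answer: $0$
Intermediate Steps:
$b{\left(g \right)} = -7$
$x{\left(S \right)} = 3 + S$ ($x{\left(S \right)} = S + 3 = 3 + S$)
$\left(\left(\left(-165 + 52\right) - 161\right) + b^{2}{\left(1 \right)}\right) x{\left(-3 \right)} = \left(\left(\left(-165 + 52\right) - 161\right) + \left(-7\right)^{2}\right) \left(3 - 3\right) = \left(\left(-113 - 161\right) + 49\right) 0 = \left(-274 + 49\right) 0 = \left(-225\right) 0 = 0$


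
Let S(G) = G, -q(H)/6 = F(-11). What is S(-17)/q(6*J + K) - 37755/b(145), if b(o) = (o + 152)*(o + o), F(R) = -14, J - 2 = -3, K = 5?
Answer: -5723/8932 ≈ -0.64073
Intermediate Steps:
J = -1 (J = 2 - 3 = -1)
q(H) = 84 (q(H) = -6*(-14) = 84)
b(o) = 2*o*(152 + o) (b(o) = (152 + o)*(2*o) = 2*o*(152 + o))
S(-17)/q(6*J + K) - 37755/b(145) = -17/84 - 37755*1/(290*(152 + 145)) = -17*1/84 - 37755/(2*145*297) = -17/84 - 37755/86130 = -17/84 - 37755*1/86130 = -17/84 - 839/1914 = -5723/8932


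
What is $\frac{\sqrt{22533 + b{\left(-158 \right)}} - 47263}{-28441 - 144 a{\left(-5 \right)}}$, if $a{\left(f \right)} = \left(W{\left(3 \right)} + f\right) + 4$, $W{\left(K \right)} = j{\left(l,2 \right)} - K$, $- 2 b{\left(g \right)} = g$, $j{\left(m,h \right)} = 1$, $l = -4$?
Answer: $\frac{47263}{28009} - \frac{2 \sqrt{5653}}{28009} \approx 1.6821$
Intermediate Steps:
$b{\left(g \right)} = - \frac{g}{2}$
$W{\left(K \right)} = 1 - K$
$a{\left(f \right)} = 2 + f$ ($a{\left(f \right)} = \left(\left(1 - 3\right) + f\right) + 4 = \left(-2 + f\right) + 4 = 2 + f$)
$\frac{\sqrt{22533 + b{\left(-158 \right)}} - 47263}{-28441 - 144 a{\left(-5 \right)}} = \frac{\sqrt{22533 - -79} - 47263}{-28441 - 144 \left(2 - 5\right)} = \frac{\sqrt{22533 + 79} - 47263}{-28441 - -432} = \frac{\sqrt{22612} - 47263}{-28441 + 432} = \frac{2 \sqrt{5653} - 47263}{-28009} = \left(-47263 + 2 \sqrt{5653}\right) \left(- \frac{1}{28009}\right) = \frac{47263}{28009} - \frac{2 \sqrt{5653}}{28009}$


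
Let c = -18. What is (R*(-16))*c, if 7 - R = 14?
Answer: -2016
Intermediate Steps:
R = -7 (R = 7 - 1*14 = 7 - 14 = -7)
(R*(-16))*c = -7*(-16)*(-18) = 112*(-18) = -2016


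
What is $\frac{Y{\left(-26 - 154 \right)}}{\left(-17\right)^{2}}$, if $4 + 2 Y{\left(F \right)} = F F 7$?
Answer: $\frac{113398}{289} \approx 392.38$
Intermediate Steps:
$Y{\left(F \right)} = -2 + \frac{7 F^{2}}{2}$ ($Y{\left(F \right)} = -2 + \frac{F F 7}{2} = -2 + \frac{F^{2} \cdot 7}{2} = -2 + \frac{7 F^{2}}{2}$)
$\frac{Y{\left(-26 - 154 \right)}}{\left(-17\right)^{2}} = \frac{-2 + \frac{7 \left(-26 - 154\right)^{2}}{2}}{\left(-17\right)^{2}} = \frac{-2 + \frac{7 \left(-26 - 154\right)^{2}}{2}}{289} = \left(-2 + \frac{7 \left(-180\right)^{2}}{2}\right) \frac{1}{289} = \left(-2 + \frac{7}{2} \cdot 32400\right) \frac{1}{289} = \left(-2 + 113400\right) \frac{1}{289} = 113398 \cdot \frac{1}{289} = \frac{113398}{289}$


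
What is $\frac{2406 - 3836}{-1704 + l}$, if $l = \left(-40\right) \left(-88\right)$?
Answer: $- \frac{715}{908} \approx -0.78745$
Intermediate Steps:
$l = 3520$
$\frac{2406 - 3836}{-1704 + l} = \frac{2406 - 3836}{-1704 + 3520} = - \frac{1430}{1816} = \left(-1430\right) \frac{1}{1816} = - \frac{715}{908}$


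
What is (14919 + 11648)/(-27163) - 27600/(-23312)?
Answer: 8148056/39576491 ≈ 0.20588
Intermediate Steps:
(14919 + 11648)/(-27163) - 27600/(-23312) = 26567*(-1/27163) - 27600*(-1/23312) = -26567/27163 + 1725/1457 = 8148056/39576491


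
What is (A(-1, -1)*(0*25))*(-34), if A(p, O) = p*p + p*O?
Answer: 0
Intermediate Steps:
A(p, O) = p² + O*p
(A(-1, -1)*(0*25))*(-34) = ((-(-1 - 1))*(0*25))*(-34) = (-1*(-2)*0)*(-34) = (2*0)*(-34) = 0*(-34) = 0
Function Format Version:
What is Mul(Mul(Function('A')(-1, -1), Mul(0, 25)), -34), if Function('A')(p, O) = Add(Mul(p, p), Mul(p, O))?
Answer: 0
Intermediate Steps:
Function('A')(p, O) = Add(Pow(p, 2), Mul(O, p))
Mul(Mul(Function('A')(-1, -1), Mul(0, 25)), -34) = Mul(Mul(Mul(-1, Add(-1, -1)), Mul(0, 25)), -34) = Mul(Mul(Mul(-1, -2), 0), -34) = Mul(Mul(2, 0), -34) = Mul(0, -34) = 0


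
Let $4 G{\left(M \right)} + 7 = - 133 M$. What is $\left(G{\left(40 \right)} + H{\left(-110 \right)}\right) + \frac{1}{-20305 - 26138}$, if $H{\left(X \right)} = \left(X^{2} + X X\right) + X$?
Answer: $\frac{4227845615}{185772} \approx 22758.0$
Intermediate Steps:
$G{\left(M \right)} = - \frac{7}{4} - \frac{133 M}{4}$ ($G{\left(M \right)} = - \frac{7}{4} + \frac{\left(-133\right) M}{4} = - \frac{7}{4} - \frac{133 M}{4}$)
$H{\left(X \right)} = X + 2 X^{2}$ ($H{\left(X \right)} = \left(X^{2} + X^{2}\right) + X = 2 X^{2} + X = X + 2 X^{2}$)
$\left(G{\left(40 \right)} + H{\left(-110 \right)}\right) + \frac{1}{-20305 - 26138} = \left(\left(- \frac{7}{4} - 1330\right) - 110 \left(1 + 2 \left(-110\right)\right)\right) + \frac{1}{-20305 - 26138} = \left(\left(- \frac{7}{4} - 1330\right) - 110 \left(1 - 220\right)\right) + \frac{1}{-46443} = \left(- \frac{5327}{4} - -24090\right) - \frac{1}{46443} = \left(- \frac{5327}{4} + 24090\right) - \frac{1}{46443} = \frac{91033}{4} - \frac{1}{46443} = \frac{4227845615}{185772}$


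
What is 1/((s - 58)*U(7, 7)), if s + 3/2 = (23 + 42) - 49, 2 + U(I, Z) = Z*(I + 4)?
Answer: -2/6525 ≈ -0.00030651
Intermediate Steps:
U(I, Z) = -2 + Z*(4 + I) (U(I, Z) = -2 + Z*(I + 4) = -2 + Z*(4 + I))
s = 29/2 (s = -3/2 + ((23 + 42) - 49) = -3/2 + (65 - 49) = -3/2 + 16 = 29/2 ≈ 14.500)
1/((s - 58)*U(7, 7)) = 1/((29/2 - 58)*(-2 + 4*7 + 7*7)) = 1/(-87*(-2 + 28 + 49)/2) = 1/(-87/2*75) = 1/(-6525/2) = -2/6525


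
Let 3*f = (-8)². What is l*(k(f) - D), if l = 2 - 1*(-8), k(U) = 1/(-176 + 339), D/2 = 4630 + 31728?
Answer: -118527070/163 ≈ -7.2716e+5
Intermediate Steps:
f = 64/3 (f = (⅓)*(-8)² = (⅓)*64 = 64/3 ≈ 21.333)
D = 72716 (D = 2*(4630 + 31728) = 2*36358 = 72716)
k(U) = 1/163
l = 10 (l = 2 + 8 = 10)
l*(k(f) - D) = 10*(1/163 - 1*72716) = 10*(1/163 - 72716) = 10*(-11852707/163) = -118527070/163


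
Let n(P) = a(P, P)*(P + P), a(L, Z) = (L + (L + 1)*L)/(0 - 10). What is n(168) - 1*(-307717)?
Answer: -651899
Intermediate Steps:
a(L, Z) = -L/10 - L*(1 + L)/10 (a(L, Z) = (L + (1 + L)*L)/(-10) = (L + L*(1 + L))*(-1/10) = -L/10 - L*(1 + L)/10)
n(P) = -P**2*(2 + P)/5 (n(P) = (-P*(2 + P)/10)*(P + P) = (-P*(2 + P)/10)*(2*P) = -P**2*(2 + P)/5)
n(168) - 1*(-307717) = (1/5)*168**2*(-2 - 1*168) - 1*(-307717) = (1/5)*28224*(-2 - 168) + 307717 = (1/5)*28224*(-170) + 307717 = -959616 + 307717 = -651899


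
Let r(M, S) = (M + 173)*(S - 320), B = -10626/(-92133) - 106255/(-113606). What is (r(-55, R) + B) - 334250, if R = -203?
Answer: -1381496463007067/3488953866 ≈ -3.9596e+5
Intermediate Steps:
B = 3665589757/3488953866 (B = -10626*(-1/92133) - 106255*(-1/113606) = 3542/30711 + 106255/113606 = 3665589757/3488953866 ≈ 1.0506)
r(M, S) = (-320 + S)*(173 + M) (r(M, S) = (173 + M)*(-320 + S) = (-320 + S)*(173 + M))
(r(-55, R) + B) - 334250 = ((-55360 - 320*(-55) + 173*(-203) - 55*(-203)) + 3665589757/3488953866) - 334250 = ((-55360 + 17600 - 35119 + 11165) + 3665589757/3488953866) - 334250 = (-61714 + 3665589757/3488953866) - 334250 = -215313633296567/3488953866 - 334250 = -1381496463007067/3488953866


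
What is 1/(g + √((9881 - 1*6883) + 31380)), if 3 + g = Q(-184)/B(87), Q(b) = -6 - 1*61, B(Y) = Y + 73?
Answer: 87520/879777591 + 25600*√34378/879777591 ≈ 0.0054947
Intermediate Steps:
B(Y) = 73 + Y
Q(b) = -67 (Q(b) = -6 - 61 = -67)
g = -547/160 (g = -3 - 67/(73 + 87) = -3 - 67/160 = -547/160 ≈ -3.4188)
1/(g + √((9881 - 1*6883) + 31380)) = 1/(-547/160 + √((9881 - 1*6883) + 31380)) = 1/(-547/160 + √((9881 - 6883) + 31380)) = 1/(-547/160 + √(2998 + 31380)) = 1/(-547/160 + √34378)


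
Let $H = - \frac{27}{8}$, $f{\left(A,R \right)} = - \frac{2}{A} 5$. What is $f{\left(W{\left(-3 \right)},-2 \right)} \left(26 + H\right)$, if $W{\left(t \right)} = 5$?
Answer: $- \frac{181}{4} \approx -45.25$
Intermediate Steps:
$f{\left(A,R \right)} = - \frac{10}{A}$
$H = - \frac{27}{8}$ ($H = \left(-27\right) \frac{1}{8} = - \frac{27}{8} \approx -3.375$)
$f{\left(W{\left(-3 \right)},-2 \right)} \left(26 + H\right) = - \frac{10}{5} \left(26 - \frac{27}{8}\right) = \left(-10\right) \frac{1}{5} \cdot \frac{181}{8} = \left(-2\right) \frac{181}{8} = - \frac{181}{4}$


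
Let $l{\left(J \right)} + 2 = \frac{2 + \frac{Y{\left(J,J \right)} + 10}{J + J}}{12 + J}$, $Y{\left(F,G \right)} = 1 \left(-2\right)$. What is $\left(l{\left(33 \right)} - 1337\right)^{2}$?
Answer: $\frac{158140633561}{88209} \approx 1.7928 \cdot 10^{6}$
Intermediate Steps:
$Y{\left(F,G \right)} = -2$
$l{\left(J \right)} = -2 + \frac{2 + \frac{4}{J}}{12 + J}$ ($l{\left(J \right)} = -2 + \frac{2 + \frac{-2 + 10}{J + J}}{12 + J} = -2 + \frac{2 + \frac{8}{2 J}}{12 + J} = -2 + \frac{2 + 8 \frac{1}{2 J}}{12 + J} = -2 + \frac{2 + \frac{4}{J}}{12 + J}$)
$\left(l{\left(33 \right)} - 1337\right)^{2} = \left(\frac{2 \left(2 - 33^{2} - 363\right)}{33 \left(12 + 33\right)} - 1337\right)^{2} = \left(2 \cdot \frac{1}{33} \cdot \frac{1}{45} \left(2 - 1089 - 363\right) - 1337\right)^{2} = \left(2 \cdot \frac{1}{33} \cdot \frac{1}{45} \left(-1450\right) - 1337\right)^{2} = \left(- \frac{580}{297} - 1337\right)^{2} = \left(- \frac{397669}{297}\right)^{2} = \frac{158140633561}{88209}$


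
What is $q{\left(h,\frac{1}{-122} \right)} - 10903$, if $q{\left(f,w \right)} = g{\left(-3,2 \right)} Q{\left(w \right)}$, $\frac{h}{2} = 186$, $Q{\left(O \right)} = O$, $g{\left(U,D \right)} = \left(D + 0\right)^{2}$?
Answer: $- \frac{665085}{61} \approx -10903.0$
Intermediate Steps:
$g{\left(U,D \right)} = D^{2}$
$h = 372$ ($h = 2 \cdot 186 = 372$)
$q{\left(f,w \right)} = 4 w$ ($q{\left(f,w \right)} = 2^{2} w = 4 w$)
$q{\left(h,\frac{1}{-122} \right)} - 10903 = \frac{4}{-122} - 10903 = 4 \left(- \frac{1}{122}\right) - 10903 = - \frac{2}{61} - 10903 = - \frac{665085}{61}$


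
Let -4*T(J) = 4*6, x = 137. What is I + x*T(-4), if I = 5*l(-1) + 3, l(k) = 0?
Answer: -819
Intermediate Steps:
T(J) = -6
I = 3 (I = 5*0 + 3 = 0 + 3 = 3)
I + x*T(-4) = 3 + 137*(-6) = 3 - 822 = -819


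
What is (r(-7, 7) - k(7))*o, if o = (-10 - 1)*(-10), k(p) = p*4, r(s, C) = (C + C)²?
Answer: 18480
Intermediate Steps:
r(s, C) = 4*C² (r(s, C) = (2*C)² = 4*C²)
k(p) = 4*p
o = 110 (o = -11*(-10) = 110)
(r(-7, 7) - k(7))*o = (4*7² - 4*7)*110 = (4*49 - 1*28)*110 = (196 - 28)*110 = 168*110 = 18480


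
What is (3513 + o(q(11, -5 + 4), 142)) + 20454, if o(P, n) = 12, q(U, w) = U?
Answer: 23979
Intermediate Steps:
(3513 + o(q(11, -5 + 4), 142)) + 20454 = (3513 + 12) + 20454 = 3525 + 20454 = 23979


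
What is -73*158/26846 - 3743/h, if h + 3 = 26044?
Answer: -200420736/349548343 ≈ -0.57337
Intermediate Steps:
h = 26041 (h = -3 + 26044 = 26041)
-73*158/26846 - 3743/h = -73*158/26846 - 3743/26041 = -11534*1/26846 - 3743*1/26041 = -5767/13423 - 3743/26041 = -200420736/349548343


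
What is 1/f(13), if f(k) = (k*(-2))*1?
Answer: -1/26 ≈ -0.038462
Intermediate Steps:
f(k) = -2*k (f(k) = -2*k*1 = -2*k)
1/f(13) = 1/(-2*13) = 1/(-26) = -1/26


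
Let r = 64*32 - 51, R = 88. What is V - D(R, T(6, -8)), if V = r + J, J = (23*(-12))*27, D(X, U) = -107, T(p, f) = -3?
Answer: -5348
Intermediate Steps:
J = -7452 (J = -276*27 = -7452)
r = 1997 (r = 2048 - 51 = 1997)
V = -5455 (V = 1997 - 7452 = -5455)
V - D(R, T(6, -8)) = -5455 - 1*(-107) = -5455 + 107 = -5348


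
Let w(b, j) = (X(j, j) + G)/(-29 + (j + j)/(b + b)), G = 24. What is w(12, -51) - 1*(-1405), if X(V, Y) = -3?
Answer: 26683/19 ≈ 1404.4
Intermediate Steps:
w(b, j) = 21/(-29 + j/b) (w(b, j) = (-3 + 24)/(-29 + (j + j)/(b + b)) = 21/(-29 + (2*j)/((2*b))) = 21/(-29 + (2*j)*(1/(2*b))) = 21/(-29 + j/b))
w(12, -51) - 1*(-1405) = -21*12/(-1*(-51) + 29*12) - 1*(-1405) = -21*12/(51 + 348) + 1405 = -21*12/399 + 1405 = -21*12*1/399 + 1405 = -12/19 + 1405 = 26683/19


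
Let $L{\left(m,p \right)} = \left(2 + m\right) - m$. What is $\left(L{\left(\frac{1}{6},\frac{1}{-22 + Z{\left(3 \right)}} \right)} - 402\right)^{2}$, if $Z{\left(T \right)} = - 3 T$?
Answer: $160000$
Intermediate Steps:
$L{\left(m,p \right)} = 2$
$\left(L{\left(\frac{1}{6},\frac{1}{-22 + Z{\left(3 \right)}} \right)} - 402\right)^{2} = \left(2 - 402\right)^{2} = \left(-400\right)^{2} = 160000$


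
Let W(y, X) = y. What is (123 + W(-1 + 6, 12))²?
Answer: 16384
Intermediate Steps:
(123 + W(-1 + 6, 12))² = (123 + (-1 + 6))² = (123 + 5)² = 128² = 16384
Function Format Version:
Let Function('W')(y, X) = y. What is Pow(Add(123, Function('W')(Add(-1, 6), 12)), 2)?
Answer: 16384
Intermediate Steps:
Pow(Add(123, Function('W')(Add(-1, 6), 12)), 2) = Pow(Add(123, Add(-1, 6)), 2) = Pow(Add(123, 5), 2) = Pow(128, 2) = 16384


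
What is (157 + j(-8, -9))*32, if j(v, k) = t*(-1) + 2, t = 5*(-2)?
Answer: 5408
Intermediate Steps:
t = -10
j(v, k) = 12 (j(v, k) = -10*(-1) + 2 = 10 + 2 = 12)
(157 + j(-8, -9))*32 = (157 + 12)*32 = 169*32 = 5408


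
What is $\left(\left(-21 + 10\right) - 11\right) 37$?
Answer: $-814$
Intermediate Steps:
$\left(\left(-21 + 10\right) - 11\right) 37 = \left(-11 - 11\right) 37 = \left(-22\right) 37 = -814$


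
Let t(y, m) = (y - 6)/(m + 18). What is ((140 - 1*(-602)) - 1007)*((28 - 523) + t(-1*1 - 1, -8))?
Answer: 131387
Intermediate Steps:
t(y, m) = (-6 + y)/(18 + m)
((140 - 1*(-602)) - 1007)*((28 - 523) + t(-1*1 - 1, -8)) = ((140 - 1*(-602)) - 1007)*((28 - 523) + (-6 + (-1*1 - 1))/(18 - 8)) = ((140 + 602) - 1007)*(-495 + (-6 + (-1 - 1))/10) = (742 - 1007)*(-495 + (-6 - 2)/10) = -265*(-495 + (1/10)*(-8)) = -265*(-495 - 4/5) = -265*(-2479/5) = 131387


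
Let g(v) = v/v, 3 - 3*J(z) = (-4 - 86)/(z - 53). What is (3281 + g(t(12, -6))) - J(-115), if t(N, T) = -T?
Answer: 91873/28 ≈ 3281.2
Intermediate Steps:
J(z) = 1 + 30/(-53 + z) (J(z) = 1 - (-4 - 86)/(3*(z - 53)) = 1 - (-30)/(-53 + z) = 1 + 30/(-53 + z))
g(v) = 1
(3281 + g(t(12, -6))) - J(-115) = (3281 + 1) - (-23 - 115)/(-53 - 115) = 3282 - (-138)/(-168) = 3282 - (-1)*(-138)/168 = 3282 - 1*23/28 = 3282 - 23/28 = 91873/28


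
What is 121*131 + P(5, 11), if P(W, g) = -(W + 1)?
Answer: 15845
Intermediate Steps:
P(W, g) = -1 - W (P(W, g) = -(1 + W) = -1 - W)
121*131 + P(5, 11) = 121*131 + (-1 - 1*5) = 15851 + (-1 - 5) = 15851 - 6 = 15845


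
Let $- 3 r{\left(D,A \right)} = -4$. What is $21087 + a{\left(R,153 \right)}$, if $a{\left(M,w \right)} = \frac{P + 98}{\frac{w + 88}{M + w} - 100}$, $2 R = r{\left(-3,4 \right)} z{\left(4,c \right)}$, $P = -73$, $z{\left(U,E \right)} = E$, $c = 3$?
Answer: $\frac{321762658}{15259} \approx 21087.0$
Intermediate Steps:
$r{\left(D,A \right)} = \frac{4}{3}$ ($r{\left(D,A \right)} = \left(- \frac{1}{3}\right) \left(-4\right) = \frac{4}{3}$)
$R = 2$ ($R = \frac{\frac{4}{3} \cdot 3}{2} = \frac{1}{2} \cdot 4 = 2$)
$a{\left(M,w \right)} = \frac{25}{-100 + \frac{88 + w}{M + w}}$ ($a{\left(M,w \right)} = \frac{-73 + 98}{\frac{w + 88}{M + w} - 100} = \frac{25}{\frac{88 + w}{M + w} - 100} = \frac{25}{-100 + \frac{88 + w}{M + w}}$)
$21087 + a{\left(R,153 \right)} = 21087 + \frac{25 \left(\left(-1\right) 2 - 153\right)}{-88 + 99 \cdot 153 + 100 \cdot 2} = 21087 + \frac{25 \left(-2 - 153\right)}{-88 + 15147 + 200} = 21087 + 25 \cdot \frac{1}{15259} \left(-155\right) = 21087 - \frac{3875}{15259} = \frac{321762658}{15259}$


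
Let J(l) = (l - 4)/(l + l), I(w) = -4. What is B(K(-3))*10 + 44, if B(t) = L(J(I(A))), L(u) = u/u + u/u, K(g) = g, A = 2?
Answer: 64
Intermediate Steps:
J(l) = (-4 + l)/(2*l) (J(l) = (-4 + l)/((2*l)) = (-4 + l)*(1/(2*l)) = (-4 + l)/(2*l))
L(u) = 2 (L(u) = 1 + 1 = 2)
B(t) = 2
B(K(-3))*10 + 44 = 2*10 + 44 = 20 + 44 = 64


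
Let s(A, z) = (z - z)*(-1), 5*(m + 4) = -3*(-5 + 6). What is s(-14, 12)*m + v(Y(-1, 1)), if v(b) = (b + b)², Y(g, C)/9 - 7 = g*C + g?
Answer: 8100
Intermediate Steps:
Y(g, C) = 63 + 9*g + 9*C*g (Y(g, C) = 63 + 9*(g*C + g) = 63 + 9*(C*g + g) = 63 + 9*(g + C*g) = 63 + (9*g + 9*C*g) = 63 + 9*g + 9*C*g)
v(b) = 4*b² (v(b) = (2*b)² = 4*b²)
m = -23/5 (m = -4 + (-3*(-5 + 6))/5 = -4 + (-3*1)/5 = -4 + (⅕)*(-3) = -4 - ⅗ = -23/5 ≈ -4.6000)
s(A, z) = 0 (s(A, z) = 0*(-1) = 0)
s(-14, 12)*m + v(Y(-1, 1)) = 0*(-23/5) + 4*(63 + 9*(-1) + 9*1*(-1))² = 0 + 4*(63 - 9 - 9)² = 0 + 4*45² = 0 + 4*2025 = 0 + 8100 = 8100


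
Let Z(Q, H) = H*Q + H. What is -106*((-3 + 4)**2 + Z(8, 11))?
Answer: -10600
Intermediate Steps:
Z(Q, H) = H + H*Q
-106*((-3 + 4)**2 + Z(8, 11)) = -106*((-3 + 4)**2 + 11*(1 + 8)) = -106*(1**2 + 11*9) = -106*(1 + 99) = -106*100 = -10600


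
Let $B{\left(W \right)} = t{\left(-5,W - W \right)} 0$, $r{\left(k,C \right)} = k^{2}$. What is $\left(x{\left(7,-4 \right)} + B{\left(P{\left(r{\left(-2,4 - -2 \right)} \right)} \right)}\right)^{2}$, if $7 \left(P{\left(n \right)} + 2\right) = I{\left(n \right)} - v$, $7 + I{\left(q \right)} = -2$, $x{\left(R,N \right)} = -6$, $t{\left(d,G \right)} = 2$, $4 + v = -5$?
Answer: $36$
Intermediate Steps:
$v = -9$ ($v = -4 - 5 = -9$)
$I{\left(q \right)} = -9$ ($I{\left(q \right)} = -7 - 2 = -9$)
$P{\left(n \right)} = -2$ ($P{\left(n \right)} = -2 + \frac{-9 - -9}{7} = -2 + \frac{-9 + 9}{7} = -2 + \frac{1}{7} \cdot 0 = -2 + 0 = -2$)
$B{\left(W \right)} = 0$ ($B{\left(W \right)} = 2 \cdot 0 = 0$)
$\left(x{\left(7,-4 \right)} + B{\left(P{\left(r{\left(-2,4 - -2 \right)} \right)} \right)}\right)^{2} = \left(-6 + 0\right)^{2} = \left(-6\right)^{2} = 36$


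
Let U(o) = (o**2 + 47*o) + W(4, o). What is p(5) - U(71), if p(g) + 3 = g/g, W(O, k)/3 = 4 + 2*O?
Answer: -8416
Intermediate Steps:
W(O, k) = 12 + 6*O (W(O, k) = 3*(4 + 2*O) = 12 + 6*O)
p(g) = -2 (p(g) = -3 + g/g = -3 + 1 = -2)
U(o) = 36 + o**2 + 47*o (U(o) = (o**2 + 47*o) + (12 + 6*4) = (o**2 + 47*o) + (12 + 24) = (o**2 + 47*o) + 36 = 36 + o**2 + 47*o)
p(5) - U(71) = -2 - (36 + 71**2 + 47*71) = -2 - (36 + 5041 + 3337) = -2 - 1*8414 = -2 - 8414 = -8416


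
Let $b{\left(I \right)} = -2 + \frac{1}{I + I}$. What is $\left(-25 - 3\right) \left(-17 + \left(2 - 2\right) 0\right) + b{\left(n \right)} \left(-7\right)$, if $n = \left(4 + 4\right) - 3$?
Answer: $\frac{4893}{10} \approx 489.3$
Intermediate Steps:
$n = 5$ ($n = 8 - 3 = 5$)
$b{\left(I \right)} = -2 + \frac{1}{2 I}$
$\left(-25 - 3\right) \left(-17 + \left(2 - 2\right) 0\right) + b{\left(n \right)} \left(-7\right) = \left(-25 - 3\right) \left(-17 + \left(2 - 2\right) 0\right) + \left(-2 + \frac{1}{2 \cdot 5}\right) \left(-7\right) = - 28 \left(-17 + 0 \cdot 0\right) + \left(-2 + \frac{1}{2} \cdot \frac{1}{5}\right) \left(-7\right) = - 28 \left(-17 + 0\right) + \left(-2 + \frac{1}{10}\right) \left(-7\right) = \left(-28\right) \left(-17\right) - - \frac{133}{10} = 476 + \frac{133}{10} = \frac{4893}{10}$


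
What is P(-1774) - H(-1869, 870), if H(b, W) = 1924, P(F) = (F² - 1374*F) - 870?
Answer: 5581758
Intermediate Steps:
P(F) = -870 + F² - 1374*F
P(-1774) - H(-1869, 870) = (-870 + (-1774)² - 1374*(-1774)) - 1*1924 = (-870 + 3147076 + 2437476) - 1924 = 5583682 - 1924 = 5581758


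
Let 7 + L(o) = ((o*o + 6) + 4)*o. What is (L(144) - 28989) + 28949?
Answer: 2987377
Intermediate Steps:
L(o) = -7 + o*(10 + o²) (L(o) = -7 + ((o*o + 6) + 4)*o = -7 + ((o² + 6) + 4)*o = -7 + ((6 + o²) + 4)*o = -7 + (10 + o²)*o = -7 + o*(10 + o²))
(L(144) - 28989) + 28949 = ((-7 + 144³ + 10*144) - 28989) + 28949 = ((-7 + 2985984 + 1440) - 28989) + 28949 = (2987417 - 28989) + 28949 = 2958428 + 28949 = 2987377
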